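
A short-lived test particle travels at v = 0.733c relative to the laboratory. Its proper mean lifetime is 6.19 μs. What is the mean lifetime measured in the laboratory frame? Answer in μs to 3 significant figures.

Δt ≈ 9.10 μs

γ = 1/√(1 − 0.733²) = 1.4701
Time dilation: Δt = γτ₀ = 1.4701 × 6.19 μs = 9.10 μs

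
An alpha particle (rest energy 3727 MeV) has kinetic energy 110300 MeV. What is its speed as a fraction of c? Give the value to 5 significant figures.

γ = 1 + K/(m₀c²) = 1 + 110300/3727 = 30.59485
β = √(1 − 1/γ²) = 0.99947

β ≈ 0.99947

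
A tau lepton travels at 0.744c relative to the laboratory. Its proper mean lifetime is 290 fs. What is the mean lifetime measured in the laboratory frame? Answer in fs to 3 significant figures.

γ = 1/√(1 − 0.744²) = 1.4966
Time dilation: Δt = γτ₀ = 1.4966 × 290 fs = 434 fs

Δt ≈ 434 fs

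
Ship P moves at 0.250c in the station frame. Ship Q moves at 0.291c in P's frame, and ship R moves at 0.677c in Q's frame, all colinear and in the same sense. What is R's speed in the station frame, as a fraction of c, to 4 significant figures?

Compose boost 2: (0.291 + 0.250)/(1 + 0.291×0.250) = 0.5410/1.07275 = 0.504311
Compose boost 3: (0.677 + 0.504311)/(1 + 0.677×0.504311) = 1.18131/1.34142 = 0.8806

u ≈ 0.8806c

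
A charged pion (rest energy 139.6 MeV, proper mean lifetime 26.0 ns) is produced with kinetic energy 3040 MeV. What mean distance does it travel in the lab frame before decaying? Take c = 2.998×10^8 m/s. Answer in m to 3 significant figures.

γ = 1 + K/(m₀c²) = 1 + 3040/139.6 = 22.777
β = √(1 − 1/γ²) = 0.99904
Dilated lifetime: γτ₀ = 22.777 × 26.0 ns = 592.19 ns
d = βc·γτ₀ = 0.99904 × (2.998×10^8 m/s) × 5.9219×10^-7 s = 177 m

d ≈ 177 m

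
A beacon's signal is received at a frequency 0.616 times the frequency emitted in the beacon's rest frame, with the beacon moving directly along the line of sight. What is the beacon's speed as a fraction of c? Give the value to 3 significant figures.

f_obs/f_src = √((1−β)/(1+β)) = 0.616  ⇒  (1−β)/(1+β) = 0.37946
β = |1 − D²|/(1 + D²) = |1 − 0.37946|/(1 + 0.37946) = 0.450

β ≈ 0.450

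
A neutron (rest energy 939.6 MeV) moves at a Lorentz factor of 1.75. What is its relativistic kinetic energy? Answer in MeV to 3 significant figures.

γ = 1.75 (given)
K = (γ − 1)m₀c² = (1.75 − 1) × 939.6 MeV = 0.75000 × 939.6 MeV = 705 MeV

K ≈ 705 MeV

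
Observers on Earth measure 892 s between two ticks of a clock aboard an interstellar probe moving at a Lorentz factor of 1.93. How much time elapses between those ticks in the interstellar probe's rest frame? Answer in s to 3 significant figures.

γ = 1.93 (given)
Proper time: τ₀ = Δt/γ = 892/1.93 = 462 s

τ₀ ≈ 462 s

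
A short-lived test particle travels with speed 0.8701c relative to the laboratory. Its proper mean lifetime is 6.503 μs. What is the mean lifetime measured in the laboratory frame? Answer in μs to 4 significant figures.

γ = 1/√(1 − 0.8701²) = 2.02891
Time dilation: Δt = γτ₀ = 2.02891 × 6.503 μs = 13.19 μs

Δt ≈ 13.19 μs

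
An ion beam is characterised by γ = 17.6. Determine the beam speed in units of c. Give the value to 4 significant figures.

β = √(1 − 1/γ²) = √(1 − 1/17.6²) = √(0.996772) = 0.9984

β ≈ 0.9984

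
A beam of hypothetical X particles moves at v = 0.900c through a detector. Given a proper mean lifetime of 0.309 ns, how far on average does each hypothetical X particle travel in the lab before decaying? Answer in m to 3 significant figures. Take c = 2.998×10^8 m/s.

γ = 1/√(1 − 0.900²) = 2.2942
Dilated lifetime: Δt = γτ₀ = 2.2942 × 0.309 ns = 0.70889 ns
d = vΔt = 0.900c × 0.70889 ns = 2.6982×10^8 m/s × 7.0889×10^-10 s = 0.191 m

d ≈ 0.191 m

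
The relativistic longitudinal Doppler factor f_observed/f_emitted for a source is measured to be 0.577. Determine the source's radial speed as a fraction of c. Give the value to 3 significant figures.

f_obs/f_src = √((1−β)/(1+β)) = 0.577  ⇒  (1−β)/(1+β) = 0.33293
β = |1 − D²|/(1 + D²) = |1 − 0.33293|/(1 + 0.33293) = 0.500

β ≈ 0.500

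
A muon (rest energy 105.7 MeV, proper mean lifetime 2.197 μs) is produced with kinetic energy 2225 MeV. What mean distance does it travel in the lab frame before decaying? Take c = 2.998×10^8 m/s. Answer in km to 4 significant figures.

γ = 1 + K/(m₀c²) = 1 + 2225/105.7 = 22.0501
β = √(1 − 1/γ²) = 0.998971
Dilated lifetime: γτ₀ = 22.0501 × 2.197 μs = 48.4442 μs
d = βc·γτ₀ = 0.998971 × (2.998×10^8 m/s) × 4.84442×10^-5 s = 14.51 km

d ≈ 14.51 km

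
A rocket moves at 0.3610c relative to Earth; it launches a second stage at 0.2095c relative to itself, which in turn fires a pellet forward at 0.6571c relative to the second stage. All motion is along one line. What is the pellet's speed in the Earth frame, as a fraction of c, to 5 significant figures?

u ≈ 0.88059c

Compose boost 2: (0.2095 + 0.3610)/(1 + 0.2095×0.3610) = 0.57050/1.075630 = 0.5303871
Compose boost 3: (0.6571 + 0.5303871)/(1 + 0.6571×0.5303871) = 1.187487/1.348517 = 0.88059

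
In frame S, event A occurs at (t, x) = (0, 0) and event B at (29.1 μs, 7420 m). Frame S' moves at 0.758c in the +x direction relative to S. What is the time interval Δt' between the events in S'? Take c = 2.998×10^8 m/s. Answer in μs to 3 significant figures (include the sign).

Δt' ≈ 15.9 μs

γ = 1/√(1 − 0.758²) = 1.5331
Δt' = γ(Δt − vΔx/c²) = 1.5331 × (29.1 μs − 0.758×7420 m / (2.998×10^8 m/s))
= 1.5331 × (10.340 μs) = 15.9 μs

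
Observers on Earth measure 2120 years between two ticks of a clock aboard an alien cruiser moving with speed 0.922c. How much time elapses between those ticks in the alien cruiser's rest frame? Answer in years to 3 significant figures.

τ₀ ≈ 821 years

γ = 1/√(1 − 0.922²) = 2.5827
Proper time: τ₀ = Δt/γ = 2120/2.5827 = 821 years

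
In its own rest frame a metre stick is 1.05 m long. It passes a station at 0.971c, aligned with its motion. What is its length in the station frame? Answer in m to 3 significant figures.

γ = 1/√(1 − 0.971²) = 4.1827
Length contraction: L = L₀/γ = 1.05/4.1827 = 0.251 m

L ≈ 0.251 m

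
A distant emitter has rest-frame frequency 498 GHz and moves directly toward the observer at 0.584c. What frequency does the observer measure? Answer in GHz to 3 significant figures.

f_obs ≈ 972 GHz

Relativistic Doppler: f_obs = f_src √((1+β)/(1−β))
= 498 × √(1.5840/0.41600) = 498 × 1.9513 = 972 GHz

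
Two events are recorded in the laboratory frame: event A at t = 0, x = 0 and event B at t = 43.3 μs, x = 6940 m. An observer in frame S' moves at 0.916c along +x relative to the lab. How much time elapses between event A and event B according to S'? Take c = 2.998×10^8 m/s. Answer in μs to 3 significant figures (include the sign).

γ = 1/√(1 − 0.916²) = 2.4927
Δt' = γ(Δt − vΔx/c²) = 2.4927 × (43.3 μs − 0.916×6940 m / (2.998×10^8 m/s))
= 2.4927 × (22.096 μs) = 55.1 μs

Δt' ≈ 55.1 μs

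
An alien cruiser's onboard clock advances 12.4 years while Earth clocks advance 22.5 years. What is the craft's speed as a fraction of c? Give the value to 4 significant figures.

β ≈ 0.8344

γ = Δt/τ₀ = 22.5/12.4 = 1.81452
β = √(1 − 1/γ²) = √(1 − 1/1.81452²) = 0.8344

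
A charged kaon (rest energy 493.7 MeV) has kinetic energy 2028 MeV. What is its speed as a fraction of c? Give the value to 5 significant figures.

β ≈ 0.98065

γ = 1 + K/(m₀c²) = 1 + 2028/493.7 = 5.107758
β = √(1 − 1/γ²) = 0.98065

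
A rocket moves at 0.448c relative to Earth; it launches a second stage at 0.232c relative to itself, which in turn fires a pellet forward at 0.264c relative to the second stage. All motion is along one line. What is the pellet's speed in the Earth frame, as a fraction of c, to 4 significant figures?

u ≈ 0.7569c

Compose boost 2: (0.232 + 0.448)/(1 + 0.232×0.448) = 0.6800/1.10394 = 0.615978
Compose boost 3: (0.264 + 0.615978)/(1 + 0.264×0.615978) = 0.879978/1.16262 = 0.7569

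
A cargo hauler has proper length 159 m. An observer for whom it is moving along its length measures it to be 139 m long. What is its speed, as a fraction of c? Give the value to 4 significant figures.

β ≈ 0.4855

γ = L₀/L = 159/139 = 1.14388
β = √(1 − 1/γ²) = 0.4855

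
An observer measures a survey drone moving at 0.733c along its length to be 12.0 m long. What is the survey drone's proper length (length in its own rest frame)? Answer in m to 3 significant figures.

L₀ ≈ 17.6 m

γ = 1/√(1 − 0.733²) = 1.4701
L₀ = γL = 1.4701 × 12.0 = 17.6 m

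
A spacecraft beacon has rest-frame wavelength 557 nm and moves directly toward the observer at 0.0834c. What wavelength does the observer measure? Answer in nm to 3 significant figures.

λ_obs ≈ 512 nm

Relativistic Doppler: λ_obs = λ_src √((1−β)/(1+β))
= 557 × √(0.91660/1.0834) = 557 × 0.91980 = 512 nm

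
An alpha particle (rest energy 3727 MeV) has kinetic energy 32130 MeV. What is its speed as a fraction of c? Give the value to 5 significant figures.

γ = 1 + K/(m₀c²) = 1 + 32130/3727 = 9.620875
β = √(1 − 1/γ²) = 0.99458

β ≈ 0.99458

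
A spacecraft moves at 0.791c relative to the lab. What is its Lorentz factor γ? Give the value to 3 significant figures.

γ ≈ 1.63

γ = 1/√(1 − β²) = 1/√(1 − 0.791²) = 1/√(0.37432) = 1.63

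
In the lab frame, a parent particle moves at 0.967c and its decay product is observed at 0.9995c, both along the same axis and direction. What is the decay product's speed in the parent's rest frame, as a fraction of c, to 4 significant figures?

u' ≈ 0.9706c

Inverse velocity addition: u' = (u − v)/(1 − uv/c²)
= (0.9995 − 0.967)/(1 − 0.9995×0.967) = 0.03250/0.0334835 = 0.9706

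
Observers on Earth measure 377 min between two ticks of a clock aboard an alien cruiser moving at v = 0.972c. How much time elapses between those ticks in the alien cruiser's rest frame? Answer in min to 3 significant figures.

τ₀ ≈ 88.6 min

γ = 1/√(1 − 0.972²) = 4.2557
Proper time: τ₀ = Δt/γ = 377/4.2557 = 88.6 min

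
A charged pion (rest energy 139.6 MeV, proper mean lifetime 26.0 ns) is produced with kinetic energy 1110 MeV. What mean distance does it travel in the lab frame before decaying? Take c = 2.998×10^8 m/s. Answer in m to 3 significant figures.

d ≈ 69.3 m

γ = 1 + K/(m₀c²) = 1 + 1110/139.6 = 8.9513
β = √(1 − 1/γ²) = 0.99374
Dilated lifetime: γτ₀ = 8.9513 × 26.0 ns = 232.73 ns
d = βc·γτ₀ = 0.99374 × (2.998×10^8 m/s) × 2.3273×10^-7 s = 69.3 m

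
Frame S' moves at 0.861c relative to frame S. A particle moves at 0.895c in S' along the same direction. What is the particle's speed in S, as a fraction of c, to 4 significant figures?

u ≈ 0.9918c

Relativistic velocity addition: u = (u' + v)/(1 + u'v/c²)
= (0.895 + 0.861)/(1 + 0.895×0.861) = 1.756/1.77060 = 0.9918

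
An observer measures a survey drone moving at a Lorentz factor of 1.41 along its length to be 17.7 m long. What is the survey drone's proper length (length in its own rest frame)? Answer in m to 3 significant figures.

γ = 1.41 (given)
L₀ = γL = 1.41 × 17.7 = 25.0 m

L₀ ≈ 25.0 m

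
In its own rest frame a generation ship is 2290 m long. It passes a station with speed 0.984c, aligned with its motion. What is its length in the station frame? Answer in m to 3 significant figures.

L ≈ 408 m

γ = 1/√(1 − 0.984²) = 5.6127
Length contraction: L = L₀/γ = 2290/5.6127 = 408 m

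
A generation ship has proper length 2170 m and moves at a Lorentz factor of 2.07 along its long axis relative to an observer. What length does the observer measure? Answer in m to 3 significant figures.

γ = 2.07 (given)
Length contraction: L = L₀/γ = 2170/2.07 = 1050 m

L ≈ 1050 m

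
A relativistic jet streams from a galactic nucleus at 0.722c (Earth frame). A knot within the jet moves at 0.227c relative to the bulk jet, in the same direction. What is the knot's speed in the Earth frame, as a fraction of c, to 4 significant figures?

Relativistic velocity addition: u = (u' + v)/(1 + u'v/c²)
= (0.227 + 0.722)/(1 + 0.227×0.722) = 0.9490/1.16389 = 0.8154

u ≈ 0.8154c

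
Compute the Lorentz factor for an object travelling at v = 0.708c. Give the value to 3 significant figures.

γ = 1/√(1 − β²) = 1/√(1 − 0.708²) = 1/√(0.49874) = 1.42

γ ≈ 1.42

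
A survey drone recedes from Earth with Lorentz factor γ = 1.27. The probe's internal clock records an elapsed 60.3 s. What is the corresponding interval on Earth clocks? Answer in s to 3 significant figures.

Δt ≈ 76.6 s

γ = 1.27 (given)
Time dilation: Δt = γτ₀ = 1.27 × 60.3 s = 76.6 s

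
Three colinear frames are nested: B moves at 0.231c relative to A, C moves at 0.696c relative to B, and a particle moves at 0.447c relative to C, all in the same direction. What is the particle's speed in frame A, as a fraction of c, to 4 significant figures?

u ≈ 0.9179c

Compose boost 2: (0.696 + 0.231)/(1 + 0.696×0.231) = 0.9270/1.16078 = 0.798604
Compose boost 3: (0.447 + 0.798604)/(1 + 0.447×0.798604) = 1.24560/1.35698 = 0.9179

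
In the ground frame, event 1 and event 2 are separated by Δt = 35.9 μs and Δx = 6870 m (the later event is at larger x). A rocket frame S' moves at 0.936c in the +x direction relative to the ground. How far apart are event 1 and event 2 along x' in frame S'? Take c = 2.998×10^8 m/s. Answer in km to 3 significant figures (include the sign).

Δx' ≈ -9.10 km

γ = 1/√(1 − 0.936²) = 2.8409
Δx' = γ(Δx − vΔt) = 2.8409 × (6870 m − 0.936×(2.998×10^8 m/s)×35.9×10^-6 s)
= 2.8409 × (-3204.0 m) = -9.10 km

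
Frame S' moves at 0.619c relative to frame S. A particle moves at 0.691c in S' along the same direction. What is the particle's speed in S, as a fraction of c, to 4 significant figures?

Relativistic velocity addition: u = (u' + v)/(1 + u'v/c²)
= (0.691 + 0.619)/(1 + 0.691×0.619) = 1.310/1.42773 = 0.9175

u ≈ 0.9175c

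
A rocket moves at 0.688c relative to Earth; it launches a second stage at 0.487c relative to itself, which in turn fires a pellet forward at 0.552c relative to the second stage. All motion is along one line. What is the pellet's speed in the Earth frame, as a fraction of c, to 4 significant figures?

u ≈ 0.9639c

Compose boost 2: (0.487 + 0.688)/(1 + 0.487×0.688) = 1.175/1.33506 = 0.880113
Compose boost 3: (0.552 + 0.880113)/(1 + 0.552×0.880113) = 1.43211/1.48582 = 0.9639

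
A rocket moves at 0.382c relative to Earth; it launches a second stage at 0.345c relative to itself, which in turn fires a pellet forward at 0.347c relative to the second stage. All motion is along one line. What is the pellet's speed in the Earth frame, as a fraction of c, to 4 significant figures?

Compose boost 2: (0.345 + 0.382)/(1 + 0.345×0.382) = 0.7270/1.13179 = 0.642345
Compose boost 3: (0.347 + 0.642345)/(1 + 0.347×0.642345) = 0.989345/1.22289 = 0.8090

u ≈ 0.8090c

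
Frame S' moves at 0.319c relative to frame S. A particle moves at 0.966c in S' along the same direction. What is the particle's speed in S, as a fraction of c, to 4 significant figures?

Relativistic velocity addition: u = (u' + v)/(1 + u'v/c²)
= (0.966 + 0.319)/(1 + 0.966×0.319) = 1.285/1.30815 = 0.9823

u ≈ 0.9823c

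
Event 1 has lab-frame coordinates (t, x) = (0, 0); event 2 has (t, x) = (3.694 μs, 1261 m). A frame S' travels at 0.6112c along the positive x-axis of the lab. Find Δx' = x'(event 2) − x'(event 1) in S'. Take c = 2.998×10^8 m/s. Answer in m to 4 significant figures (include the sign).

γ = 1/√(1 − 0.6112²) = 1.26346
Δx' = γ(Δx − vΔt) = 1.26346 × (1261 m − 0.6112×(2.998×10^8 m/s)×3.694×10^-6 s)
= 1.26346 × (584.120 m) = 738.0 m

Δx' ≈ 738.0 m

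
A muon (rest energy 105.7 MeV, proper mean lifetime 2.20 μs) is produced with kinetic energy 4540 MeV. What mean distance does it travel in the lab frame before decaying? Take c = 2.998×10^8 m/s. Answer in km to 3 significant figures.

d ≈ 29.0 km

γ = 1 + K/(m₀c²) = 1 + 4540/105.7 = 43.952
β = √(1 − 1/γ²) = 0.99974
Dilated lifetime: γτ₀ = 43.952 × 2.20 μs = 96.694 μs
d = βc·γτ₀ = 0.99974 × (2.998×10^8 m/s) × 9.6694×10^-5 s = 29.0 km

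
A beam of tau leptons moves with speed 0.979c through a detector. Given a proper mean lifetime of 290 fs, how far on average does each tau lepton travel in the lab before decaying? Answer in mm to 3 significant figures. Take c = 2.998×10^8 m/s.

d ≈ 0.418 mm

γ = 1/√(1 − 0.979²) = 4.9053
Dilated lifetime: Δt = γτ₀ = 4.9053 × 290 fs = 1422.5 fs
d = vΔt = 0.979c × 1422.5 fs = 2.9350×10^8 m/s × 1.4225×10^-12 s = 0.418 mm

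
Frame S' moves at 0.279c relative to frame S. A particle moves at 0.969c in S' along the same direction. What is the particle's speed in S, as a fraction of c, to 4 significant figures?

Relativistic velocity addition: u = (u' + v)/(1 + u'v/c²)
= (0.969 + 0.279)/(1 + 0.969×0.279) = 1.248/1.27035 = 0.9824

u ≈ 0.9824c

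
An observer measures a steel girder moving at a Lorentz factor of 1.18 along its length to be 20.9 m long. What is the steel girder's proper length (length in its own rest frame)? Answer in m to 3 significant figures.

L₀ ≈ 24.7 m

γ = 1.18 (given)
L₀ = γL = 1.18 × 20.9 = 24.7 m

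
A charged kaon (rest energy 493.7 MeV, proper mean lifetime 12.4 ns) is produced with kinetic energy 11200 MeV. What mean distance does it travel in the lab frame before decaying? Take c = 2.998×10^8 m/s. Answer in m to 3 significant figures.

d ≈ 88.0 m

γ = 1 + K/(m₀c²) = 1 + 11200/493.7 = 23.686
β = √(1 − 1/γ²) = 0.99911
Dilated lifetime: γτ₀ = 23.686 × 12.4 ns = 293.70 ns
d = βc·γτ₀ = 0.99911 × (2.998×10^8 m/s) × 2.9370×10^-7 s = 88.0 m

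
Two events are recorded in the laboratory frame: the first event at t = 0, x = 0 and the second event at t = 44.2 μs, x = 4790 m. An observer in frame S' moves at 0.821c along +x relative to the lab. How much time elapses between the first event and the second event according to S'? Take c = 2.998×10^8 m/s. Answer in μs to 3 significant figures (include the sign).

γ = 1/√(1 − 0.821²) = 1.7515
Δt' = γ(Δt − vΔx/c²) = 1.7515 × (44.2 μs − 0.821×4790 m / (2.998×10^8 m/s))
= 1.7515 × (31.083 μs) = 54.4 μs

Δt' ≈ 54.4 μs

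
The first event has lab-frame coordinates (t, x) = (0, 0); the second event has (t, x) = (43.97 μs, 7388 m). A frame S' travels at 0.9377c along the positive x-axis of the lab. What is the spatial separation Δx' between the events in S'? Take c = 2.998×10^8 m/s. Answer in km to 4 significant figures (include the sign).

Δx' ≈ -14.31 km

γ = 1/√(1 − 0.9377²) = 2.87815
Δx' = γ(Δx − vΔt) = 2.87815 × (7388 m − 0.9377×(2.998×10^8 m/s)×43.97×10^-6 s)
= 2.87815 × (-4972.95 m) = -14.31 km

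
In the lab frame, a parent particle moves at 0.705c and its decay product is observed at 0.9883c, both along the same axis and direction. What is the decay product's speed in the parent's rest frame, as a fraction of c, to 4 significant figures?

u' ≈ 0.9342c

Inverse velocity addition: u' = (u − v)/(1 − uv/c²)
= (0.9883 − 0.705)/(1 − 0.9883×0.705) = 0.2833/0.303249 = 0.9342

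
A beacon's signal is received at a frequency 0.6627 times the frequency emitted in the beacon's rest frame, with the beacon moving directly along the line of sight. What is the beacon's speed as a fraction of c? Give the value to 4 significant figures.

β ≈ 0.3897

f_obs/f_src = √((1−β)/(1+β)) = 0.6627  ⇒  (1−β)/(1+β) = 0.439171
β = |1 − D²|/(1 + D²) = |1 − 0.439171|/(1 + 0.439171) = 0.3897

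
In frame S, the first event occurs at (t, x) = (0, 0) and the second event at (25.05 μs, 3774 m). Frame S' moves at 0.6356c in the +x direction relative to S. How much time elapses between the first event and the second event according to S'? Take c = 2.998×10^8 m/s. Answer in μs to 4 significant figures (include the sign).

γ = 1/√(1 − 0.6356²) = 1.29531
Δt' = γ(Δt − vΔx/c²) = 1.29531 × (25.05 μs − 0.6356×3774 m / (2.998×10^8 m/s))
= 1.29531 × (17.0488 μs) = 22.08 μs

Δt' ≈ 22.08 μs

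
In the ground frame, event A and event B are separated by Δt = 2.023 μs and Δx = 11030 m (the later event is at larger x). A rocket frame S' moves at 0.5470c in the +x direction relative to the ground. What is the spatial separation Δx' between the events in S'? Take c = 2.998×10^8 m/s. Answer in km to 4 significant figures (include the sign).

γ = 1/√(1 − 0.5470²) = 1.19455
Δx' = γ(Δx − vΔt) = 1.19455 × (11030 m − 0.5470×(2.998×10^8 m/s)×2.023×10^-6 s)
= 1.19455 × (10698.2 m) = 12.78 km

Δx' ≈ 12.78 km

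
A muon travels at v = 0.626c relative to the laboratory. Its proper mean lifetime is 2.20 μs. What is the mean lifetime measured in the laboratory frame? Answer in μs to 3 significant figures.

γ = 1/√(1 − 0.626²) = 1.2823
Time dilation: Δt = γτ₀ = 1.2823 × 2.20 μs = 2.82 μs

Δt ≈ 2.82 μs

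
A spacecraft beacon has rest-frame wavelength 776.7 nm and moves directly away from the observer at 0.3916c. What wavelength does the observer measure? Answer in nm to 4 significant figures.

Relativistic Doppler: λ_obs = λ_src √((1+β)/(1−β))
= 776.7 × √(1.39160/0.608400) = 776.7 × 1.51239 = 1175 nm

λ_obs ≈ 1175 nm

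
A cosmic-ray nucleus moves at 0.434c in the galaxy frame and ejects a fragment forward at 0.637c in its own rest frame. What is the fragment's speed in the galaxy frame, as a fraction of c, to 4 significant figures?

u ≈ 0.8390c

Compose boost 2: (0.637 + 0.434)/(1 + 0.637×0.434) = 1.071/1.27646 = 0.8390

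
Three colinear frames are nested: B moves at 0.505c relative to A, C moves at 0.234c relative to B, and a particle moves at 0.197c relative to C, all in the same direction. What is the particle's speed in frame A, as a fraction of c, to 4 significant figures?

u ≈ 0.7591c

Compose boost 2: (0.234 + 0.505)/(1 + 0.234×0.505) = 0.7390/1.11817 = 0.660901
Compose boost 3: (0.197 + 0.660901)/(1 + 0.197×0.660901) = 0.857901/1.13020 = 0.7591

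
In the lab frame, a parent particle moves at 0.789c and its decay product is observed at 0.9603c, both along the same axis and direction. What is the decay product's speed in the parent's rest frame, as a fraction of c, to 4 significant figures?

Inverse velocity addition: u' = (u − v)/(1 − uv/c²)
= (0.9603 − 0.789)/(1 − 0.9603×0.789) = 0.1713/0.242323 = 0.7069

u' ≈ 0.7069c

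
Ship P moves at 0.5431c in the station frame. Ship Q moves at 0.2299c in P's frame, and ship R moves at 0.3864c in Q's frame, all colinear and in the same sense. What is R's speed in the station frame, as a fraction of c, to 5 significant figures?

u ≈ 0.84834c

Compose boost 2: (0.2299 + 0.5431)/(1 + 0.2299×0.5431) = 0.77300/1.124859 = 0.6871974
Compose boost 3: (0.3864 + 0.6871974)/(1 + 0.3864×0.6871974) = 1.073597/1.265533 = 0.84834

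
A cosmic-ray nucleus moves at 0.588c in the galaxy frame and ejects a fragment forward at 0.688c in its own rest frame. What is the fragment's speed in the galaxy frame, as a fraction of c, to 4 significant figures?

u ≈ 0.9085c

Compose boost 2: (0.688 + 0.588)/(1 + 0.688×0.588) = 1.276/1.40454 = 0.9085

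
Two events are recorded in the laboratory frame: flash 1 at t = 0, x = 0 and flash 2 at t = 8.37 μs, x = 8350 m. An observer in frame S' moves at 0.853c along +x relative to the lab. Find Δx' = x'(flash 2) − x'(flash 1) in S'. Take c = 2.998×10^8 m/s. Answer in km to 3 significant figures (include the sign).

γ = 1/√(1 − 0.853²) = 1.9160
Δx' = γ(Δx − vΔt) = 1.9160 × (8350 m − 0.853×(2.998×10^8 m/s)×8.37×10^-6 s)
= 1.9160 × (6209.5 m) = 11.9 km

Δx' ≈ 11.9 km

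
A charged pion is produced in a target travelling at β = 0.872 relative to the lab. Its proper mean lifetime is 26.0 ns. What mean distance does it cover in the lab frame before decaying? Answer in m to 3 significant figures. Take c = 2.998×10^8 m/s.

γ = 1/√(1 − 0.872²) = 2.0429
Dilated lifetime: Δt = γτ₀ = 2.0429 × 26.0 ns = 53.115 ns
d = vΔt = 0.872c × 53.115 ns = 2.6143×10^8 m/s × 5.3115×10^-8 s = 13.9 m

d ≈ 13.9 m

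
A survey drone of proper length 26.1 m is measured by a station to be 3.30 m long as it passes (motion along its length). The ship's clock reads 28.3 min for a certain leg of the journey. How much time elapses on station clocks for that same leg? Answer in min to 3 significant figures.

Length contraction ⇒ γ = L₀/L = 26.1/3.30 = 7.9091
Time dilation: Δt = γτ₀ = 7.9091 × 28.3 min = 224 min

Δt ≈ 224 min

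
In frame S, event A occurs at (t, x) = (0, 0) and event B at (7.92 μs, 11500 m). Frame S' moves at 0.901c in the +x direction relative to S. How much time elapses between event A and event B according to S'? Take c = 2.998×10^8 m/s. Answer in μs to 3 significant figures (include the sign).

γ = 1/√(1 − 0.901²) = 2.3051
Δt' = γ(Δt − vΔx/c²) = 2.3051 × (7.92 μs − 0.901×11500 m / (2.998×10^8 m/s))
= 2.3051 × (-26.641 μs) = -61.4 μs

Δt' ≈ -61.4 μs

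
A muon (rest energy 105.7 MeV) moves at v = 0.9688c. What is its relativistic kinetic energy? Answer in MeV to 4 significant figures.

γ = 1/√(1 − 0.9688²) = 4.03480
K = (γ − 1)m₀c² = (4.03480 − 1) × 105.7 MeV = 3.03480 × 105.7 MeV = 320.8 MeV

K ≈ 320.8 MeV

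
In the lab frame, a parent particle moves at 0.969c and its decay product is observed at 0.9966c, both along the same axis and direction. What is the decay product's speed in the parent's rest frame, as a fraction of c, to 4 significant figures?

u' ≈ 0.8048c

Inverse velocity addition: u' = (u − v)/(1 − uv/c²)
= (0.9966 − 0.969)/(1 − 0.9966×0.969) = 0.02760/0.0342946 = 0.8048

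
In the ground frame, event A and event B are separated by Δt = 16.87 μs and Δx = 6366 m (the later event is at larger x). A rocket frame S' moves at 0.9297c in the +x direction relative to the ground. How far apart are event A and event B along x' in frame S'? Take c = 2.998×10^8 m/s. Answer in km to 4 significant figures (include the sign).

Δx' ≈ 4.518 km

γ = 1/√(1 − 0.9297²) = 2.71505
Δx' = γ(Δx − vΔt) = 2.71505 × (6366 m − 0.9297×(2.998×10^8 m/s)×16.87×10^-6 s)
= 2.71505 × (1663.93 m) = 4.518 km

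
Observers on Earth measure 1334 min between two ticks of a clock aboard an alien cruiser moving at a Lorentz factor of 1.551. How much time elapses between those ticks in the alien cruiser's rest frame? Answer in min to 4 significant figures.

γ = 1.551 (given)
Proper time: τ₀ = Δt/γ = 1334/1.551 = 860.1 min

τ₀ ≈ 860.1 min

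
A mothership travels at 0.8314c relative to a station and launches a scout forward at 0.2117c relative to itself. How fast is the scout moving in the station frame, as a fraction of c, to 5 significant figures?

u ≈ 0.88698c

Compose boost 2: (0.2117 + 0.8314)/(1 + 0.2117×0.8314) = 1.0431/1.176007 = 0.88698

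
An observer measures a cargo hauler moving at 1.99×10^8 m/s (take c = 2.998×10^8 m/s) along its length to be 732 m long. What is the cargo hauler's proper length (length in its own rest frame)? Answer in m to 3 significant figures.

L₀ ≈ 979 m

β = v/c = 1.99×10^8 / 2.998×10^8 = 0.66378
γ = 1/√(1 − 0.66378²) = 1.3370
L₀ = γL = 1.3370 × 732 = 979 m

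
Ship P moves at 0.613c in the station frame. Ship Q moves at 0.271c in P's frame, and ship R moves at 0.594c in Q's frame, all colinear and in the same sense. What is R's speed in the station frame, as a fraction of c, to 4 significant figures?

u ≈ 0.9323c

Compose boost 2: (0.271 + 0.613)/(1 + 0.271×0.613) = 0.8840/1.16612 = 0.758068
Compose boost 3: (0.594 + 0.758068)/(1 + 0.594×0.758068) = 1.35207/1.45029 = 0.9323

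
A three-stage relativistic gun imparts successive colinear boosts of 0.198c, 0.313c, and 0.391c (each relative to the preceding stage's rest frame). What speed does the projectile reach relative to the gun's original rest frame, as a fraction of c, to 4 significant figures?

u ≈ 0.7341c

Compose boost 2: (0.313 + 0.198)/(1 + 0.313×0.198) = 0.5110/1.06197 = 0.481179
Compose boost 3: (0.391 + 0.481179)/(1 + 0.391×0.481179) = 0.872179/1.18814 = 0.7341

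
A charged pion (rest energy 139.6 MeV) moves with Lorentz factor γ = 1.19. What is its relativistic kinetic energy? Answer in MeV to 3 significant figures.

K ≈ 26.5 MeV

γ = 1.19 (given)
K = (γ − 1)m₀c² = (1.19 − 1) × 139.6 MeV = 0.19000 × 139.6 MeV = 26.5 MeV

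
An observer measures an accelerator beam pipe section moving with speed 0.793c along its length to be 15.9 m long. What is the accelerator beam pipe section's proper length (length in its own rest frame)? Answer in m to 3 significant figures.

L₀ ≈ 26.1 m

γ = 1/√(1 − 0.793²) = 1.6414
L₀ = γL = 1.6414 × 15.9 = 26.1 m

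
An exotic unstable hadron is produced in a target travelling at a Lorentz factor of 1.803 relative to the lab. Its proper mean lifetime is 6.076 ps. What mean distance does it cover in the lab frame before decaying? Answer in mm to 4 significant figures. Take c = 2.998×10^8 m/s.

d ≈ 2.733 mm

β = √(1 − 1/γ²) = √(1 − 1/1.803²) = 0.832096
Dilated lifetime: Δt = γτ₀ = 1.803 × 6.076 ps = 10.9550 ps
d = vΔt = 0.832096c × 10.9550 ps = 2.49462×10^8 m/s × 1.09550×10^-11 s = 2.733 mm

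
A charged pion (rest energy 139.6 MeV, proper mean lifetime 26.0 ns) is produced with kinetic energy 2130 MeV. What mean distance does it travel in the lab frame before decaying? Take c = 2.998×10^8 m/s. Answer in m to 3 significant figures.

d ≈ 126 m

γ = 1 + K/(m₀c²) = 1 + 2130/139.6 = 16.258
β = √(1 − 1/γ²) = 0.99811
Dilated lifetime: γτ₀ = 16.258 × 26.0 ns = 422.70 ns
d = βc·γτ₀ = 0.99811 × (2.998×10^8 m/s) × 4.2270×10^-7 s = 126 m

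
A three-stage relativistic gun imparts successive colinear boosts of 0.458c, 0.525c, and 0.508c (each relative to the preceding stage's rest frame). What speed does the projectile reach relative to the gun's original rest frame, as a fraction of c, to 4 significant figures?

u ≈ 0.9272c

Compose boost 2: (0.525 + 0.458)/(1 + 0.525×0.458) = 0.9830/1.24045 = 0.792454
Compose boost 3: (0.508 + 0.792454)/(1 + 0.508×0.792454) = 1.30045/1.40257 = 0.9272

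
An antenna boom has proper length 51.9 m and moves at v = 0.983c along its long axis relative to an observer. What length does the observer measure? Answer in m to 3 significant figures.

L ≈ 9.53 m

γ = 1/√(1 − 0.983²) = 5.4465
Length contraction: L = L₀/γ = 51.9/5.4465 = 9.53 m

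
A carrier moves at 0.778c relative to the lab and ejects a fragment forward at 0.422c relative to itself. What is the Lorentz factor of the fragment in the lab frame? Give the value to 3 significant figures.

u_lab = (0.422 + 0.778)/(1 + 0.422×0.778) = 1.200/1.32832 = 0.903399
γ = 1/√(1 − 0.903399²) = 2.33

γ ≈ 2.33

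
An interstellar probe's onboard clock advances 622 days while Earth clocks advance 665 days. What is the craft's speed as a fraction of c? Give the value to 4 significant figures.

β ≈ 0.3538

γ = Δt/τ₀ = 665/622 = 1.06913
β = √(1 − 1/γ²) = √(1 − 1/1.06913²) = 0.3538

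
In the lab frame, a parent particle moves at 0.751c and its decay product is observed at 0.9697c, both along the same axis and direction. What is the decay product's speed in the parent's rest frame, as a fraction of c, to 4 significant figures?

u' ≈ 0.8048c

Inverse velocity addition: u' = (u − v)/(1 − uv/c²)
= (0.9697 − 0.751)/(1 − 0.9697×0.751) = 0.2187/0.271755 = 0.8048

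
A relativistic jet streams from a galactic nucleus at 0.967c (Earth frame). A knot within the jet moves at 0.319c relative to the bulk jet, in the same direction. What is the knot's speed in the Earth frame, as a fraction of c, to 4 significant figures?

u ≈ 0.9828c

Relativistic velocity addition: u = (u' + v)/(1 + u'v/c²)
= (0.319 + 0.967)/(1 + 0.319×0.967) = 1.286/1.30847 = 0.9828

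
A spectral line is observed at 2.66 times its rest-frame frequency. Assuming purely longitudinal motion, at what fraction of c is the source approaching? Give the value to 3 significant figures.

β ≈ 0.752

f_obs/f_src = √((1+β)/(1−β)) = 2.66  ⇒  (1+β)/(1−β) = 7.0756
β = |1 − D²|/(1 + D²) = |1 − 7.0756|/(1 + 7.0756) = 0.752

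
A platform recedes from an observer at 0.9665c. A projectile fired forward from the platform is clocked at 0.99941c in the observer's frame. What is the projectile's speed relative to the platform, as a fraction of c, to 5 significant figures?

u' ≈ 0.96595c

Inverse velocity addition: u' = (u − v)/(1 − uv/c²)
= (0.99941 − 0.9665)/(1 − 0.99941×0.9665) = 0.032910/0.03407023 = 0.96595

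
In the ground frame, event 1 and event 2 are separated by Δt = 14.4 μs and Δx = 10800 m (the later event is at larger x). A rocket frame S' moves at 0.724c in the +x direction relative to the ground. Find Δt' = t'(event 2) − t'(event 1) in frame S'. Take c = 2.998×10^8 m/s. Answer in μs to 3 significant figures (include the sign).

γ = 1/√(1 − 0.724²) = 1.4497
Δt' = γ(Δt − vΔx/c²) = 1.4497 × (14.4 μs − 0.724×10800 m / (2.998×10^8 m/s))
= 1.4497 × (-11.681 μs) = -16.9 μs

Δt' ≈ -16.9 μs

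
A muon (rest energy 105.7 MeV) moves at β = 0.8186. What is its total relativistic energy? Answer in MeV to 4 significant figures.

E ≈ 184.0 MeV

γ = 1/√(1 − 0.8186²) = 1.74106
E = γm₀c² = 1.74106 × 105.7 MeV = 184.0 MeV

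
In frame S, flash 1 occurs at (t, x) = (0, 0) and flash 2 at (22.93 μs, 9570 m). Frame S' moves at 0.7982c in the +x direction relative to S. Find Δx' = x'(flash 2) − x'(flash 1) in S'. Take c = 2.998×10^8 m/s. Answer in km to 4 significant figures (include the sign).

Δx' ≈ 6.778 km

γ = 1/√(1 − 0.7982²) = 1.66005
Δx' = γ(Δx − vΔt) = 1.66005 × (9570 m − 0.7982×(2.998×10^8 m/s)×22.93×10^-6 s)
= 1.66005 × (4082.84 m) = 6.778 km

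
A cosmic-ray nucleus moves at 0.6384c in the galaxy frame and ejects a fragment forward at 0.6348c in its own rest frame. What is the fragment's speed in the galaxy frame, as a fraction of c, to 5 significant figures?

u ≈ 0.90603c

Compose boost 2: (0.6348 + 0.6384)/(1 + 0.6348×0.6384) = 1.2732/1.405256 = 0.90603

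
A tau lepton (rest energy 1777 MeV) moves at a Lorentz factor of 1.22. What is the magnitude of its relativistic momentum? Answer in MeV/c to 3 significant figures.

β = √(1 − 1/γ²) = √(1 − 1/1.22²) = 0.57283
p = γβm₀c = 1.22 × 0.57283 × 1777 MeV/c = 1240 MeV/c

p ≈ 1240 MeV/c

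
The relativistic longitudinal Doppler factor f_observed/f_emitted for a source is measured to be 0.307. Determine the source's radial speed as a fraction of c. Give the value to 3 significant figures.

f_obs/f_src = √((1−β)/(1+β)) = 0.307  ⇒  (1−β)/(1+β) = 0.094249
β = |1 − D²|/(1 + D²) = |1 − 0.094249|/(1 + 0.094249) = 0.828

β ≈ 0.828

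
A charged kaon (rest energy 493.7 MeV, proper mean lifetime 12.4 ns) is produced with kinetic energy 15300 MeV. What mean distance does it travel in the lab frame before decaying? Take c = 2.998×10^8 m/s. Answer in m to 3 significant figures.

γ = 1 + K/(m₀c²) = 1 + 15300/493.7 = 31.990
β = √(1 − 1/γ²) = 0.99951
Dilated lifetime: γτ₀ = 31.990 × 12.4 ns = 396.68 ns
d = βc·γτ₀ = 0.99951 × (2.998×10^8 m/s) × 3.9668×10^-7 s = 119 m

d ≈ 119 m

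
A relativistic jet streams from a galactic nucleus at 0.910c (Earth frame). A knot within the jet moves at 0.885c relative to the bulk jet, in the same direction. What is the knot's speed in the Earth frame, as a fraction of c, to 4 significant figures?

Relativistic velocity addition: u = (u' + v)/(1 + u'v/c²)
= (0.885 + 0.910)/(1 + 0.885×0.910) = 1.795/1.80535 = 0.9943

u ≈ 0.9943c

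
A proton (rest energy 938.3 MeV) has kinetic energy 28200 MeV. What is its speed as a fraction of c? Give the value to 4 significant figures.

γ = 1 + K/(m₀c²) = 1 + 28200/938.3 = 31.0544
β = √(1 − 1/γ²) = 0.9995

β ≈ 0.9995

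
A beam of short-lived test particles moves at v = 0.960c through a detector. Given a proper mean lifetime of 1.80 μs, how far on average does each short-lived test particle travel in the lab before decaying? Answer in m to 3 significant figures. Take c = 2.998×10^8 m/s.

γ = 1/√(1 − 0.960²) = 3.5714
Dilated lifetime: Δt = γτ₀ = 3.5714 × 1.80 μs = 6.4286 μs
d = vΔt = 0.960c × 6.4286 μs = 2.8781×10^8 m/s × 6.4286×10^-6 s = 1850 m

d ≈ 1850 m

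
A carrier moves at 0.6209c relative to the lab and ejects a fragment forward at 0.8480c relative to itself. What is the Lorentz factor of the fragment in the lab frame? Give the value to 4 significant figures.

u_lab = (0.8480 + 0.6209)/(1 + 0.8480×0.6209) = 1.4689/1.526523 = 0.9622520
γ = 1/√(1 − 0.9622520²) = 3.674

γ ≈ 3.674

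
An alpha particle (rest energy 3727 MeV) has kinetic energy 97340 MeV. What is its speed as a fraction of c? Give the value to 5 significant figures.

β ≈ 0.99932

γ = 1 + K/(m₀c²) = 1 + 97340/3727 = 27.11752
β = √(1 − 1/γ²) = 0.99932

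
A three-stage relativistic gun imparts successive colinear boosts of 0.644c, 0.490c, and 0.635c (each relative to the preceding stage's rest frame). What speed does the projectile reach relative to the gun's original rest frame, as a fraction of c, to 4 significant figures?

Compose boost 2: (0.490 + 0.644)/(1 + 0.490×0.644) = 1.134/1.31556 = 0.861990
Compose boost 3: (0.635 + 0.861990)/(1 + 0.635×0.861990) = 1.49699/1.54736 = 0.9674

u ≈ 0.9674c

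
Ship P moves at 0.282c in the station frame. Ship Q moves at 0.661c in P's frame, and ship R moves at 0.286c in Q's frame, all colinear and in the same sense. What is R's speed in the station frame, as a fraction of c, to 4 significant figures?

u ≈ 0.8806c

Compose boost 2: (0.661 + 0.282)/(1 + 0.661×0.282) = 0.9430/1.18640 = 0.794840
Compose boost 3: (0.286 + 0.794840)/(1 + 0.286×0.794840) = 1.08084/1.22732 = 0.8806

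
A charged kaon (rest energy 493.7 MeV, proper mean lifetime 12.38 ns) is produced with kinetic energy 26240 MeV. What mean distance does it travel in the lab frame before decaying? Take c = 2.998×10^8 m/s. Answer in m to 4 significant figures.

γ = 1 + K/(m₀c²) = 1 + 26240/493.7 = 54.1497
β = √(1 − 1/γ²) = 0.999829
Dilated lifetime: γτ₀ = 54.1497 × 12.38 ns = 670.373 ns
d = βc·γτ₀ = 0.999829 × (2.998×10^8 m/s) × 6.70373×10^-7 s = 200.9 m

d ≈ 200.9 m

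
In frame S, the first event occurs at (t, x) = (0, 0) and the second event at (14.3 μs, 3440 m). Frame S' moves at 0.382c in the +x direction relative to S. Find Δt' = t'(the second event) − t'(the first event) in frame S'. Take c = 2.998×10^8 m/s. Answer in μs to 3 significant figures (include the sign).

γ = 1/√(1 − 0.382²) = 1.0821
Δt' = γ(Δt − vΔx/c²) = 1.0821 × (14.3 μs − 0.382×3440 m / (2.998×10^8 m/s))
= 1.0821 × (9.9168 μs) = 10.7 μs

Δt' ≈ 10.7 μs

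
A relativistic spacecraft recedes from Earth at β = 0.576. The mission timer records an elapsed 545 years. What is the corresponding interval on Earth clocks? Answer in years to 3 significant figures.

Δt ≈ 667 years

γ = 1/√(1 − 0.576²) = 1.2233
Time dilation: Δt = γτ₀ = 1.2233 × 545 years = 667 years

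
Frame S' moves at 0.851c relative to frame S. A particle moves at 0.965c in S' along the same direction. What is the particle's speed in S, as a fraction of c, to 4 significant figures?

u ≈ 0.9971c

Relativistic velocity addition: u = (u' + v)/(1 + u'v/c²)
= (0.965 + 0.851)/(1 + 0.965×0.851) = 1.816/1.82122 = 0.9971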